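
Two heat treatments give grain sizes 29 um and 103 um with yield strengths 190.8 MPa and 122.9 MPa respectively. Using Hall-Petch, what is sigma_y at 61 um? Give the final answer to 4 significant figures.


sigma_y = sigma0 + k / sqrt(d)
1/sqrt(d1) = 1/sqrt(2.9e-05) = 185.695;  1/sqrt(d2) = 98.5329
k = (sigma1 - sigma2) / (1/sqrt(d1) - 1/sqrt(d2)) = (190.8 - 122.9) / (185.695 - 98.5329) = 0.779006 MPa*m^0.5
sigma0 = sigma1 - k/sqrt(d1) = 190.8 - 0.779006*185.695 = 46.1423 MPa
sigma_y(d3) = 46.1423 + 0.779006 / sqrt(6.1e-05) = 145.9 MPa


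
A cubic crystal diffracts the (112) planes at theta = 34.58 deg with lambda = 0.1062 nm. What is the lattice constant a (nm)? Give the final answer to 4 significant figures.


d = lambda / (2*sin(theta))
d = 0.1062 / (2*sin(34.58 deg))
d = 0.093559 nm
a = d * sqrt(h^2+k^2+l^2) = 0.093559 * sqrt(6)
a = 0.2292 nm


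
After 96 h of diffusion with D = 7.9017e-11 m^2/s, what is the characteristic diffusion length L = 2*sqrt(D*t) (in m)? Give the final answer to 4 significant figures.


t = 96 hr = 345600 s
Diffusion length = 2*sqrt(D*t)
= 2*sqrt(7.9017e-11 * 345600)
= 0.01045 m


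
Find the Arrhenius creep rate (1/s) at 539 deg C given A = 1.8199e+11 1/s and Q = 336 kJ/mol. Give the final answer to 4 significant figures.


rate = A * exp(-Q / (R*T))
T = 539 + 273.15 = 812.15 K
rate = 1.8199e+11 * exp(-336e3 / (8.314 * 812.15))
rate = 4.456e-11 1/s


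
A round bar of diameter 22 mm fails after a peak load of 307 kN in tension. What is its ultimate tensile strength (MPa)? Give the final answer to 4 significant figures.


A0 = pi*(d/2)^2 = pi*(22/2)^2 = 380.133 mm^2
UTS = F_max / A0 = 307*1000 / 380.133
UTS = 807.6 MPa


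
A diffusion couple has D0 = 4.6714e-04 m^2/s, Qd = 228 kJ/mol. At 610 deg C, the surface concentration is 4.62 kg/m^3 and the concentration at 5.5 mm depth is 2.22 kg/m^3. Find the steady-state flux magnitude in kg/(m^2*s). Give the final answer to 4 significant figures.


Step 1: D = D0 * exp(-Qd/(R*T))
T = 610 + 273.15 = 883.15 K
D = 4.6714e-04 * exp(-228e3 / (8.314 * 883.15)) = 1.52655e-17 m^2/s
Step 2: J = D * (C1 - C2) / dx
J = 1.52655e-17 * (4.62 - 2.22) / 5.5e-03
J = 6.661e-15 kg/(m^2*s)


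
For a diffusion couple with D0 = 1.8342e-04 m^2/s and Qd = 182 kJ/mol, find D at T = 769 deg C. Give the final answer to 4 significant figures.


D = D0 * exp(-Qd / (R*T))
T = 1042.15 K
D = 1.8342e-04 * exp(-182e3 / (8.314 * 1042.15))
D = 1.383e-13 m^2/s


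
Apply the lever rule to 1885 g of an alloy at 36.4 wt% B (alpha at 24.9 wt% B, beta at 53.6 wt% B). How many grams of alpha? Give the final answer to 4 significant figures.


f_alpha = (C_beta - C0) / (C_beta - C_alpha)
f_alpha = (53.6 - 36.4) / (53.6 - 24.9) = 0.599303
m_alpha = f_alpha * m_total = 0.599303 * 1885 = 1130 g


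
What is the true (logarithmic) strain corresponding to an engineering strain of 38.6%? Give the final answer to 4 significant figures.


epsilon_true = ln(1 + epsilon_eng)
epsilon_true = ln(1 + 0.386)
epsilon_true = 0.3264


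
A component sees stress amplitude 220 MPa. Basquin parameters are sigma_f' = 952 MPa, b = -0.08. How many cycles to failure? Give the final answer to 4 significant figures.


sigma_a = sigma_f' * (2*Nf)^b
2*Nf = (sigma_a / sigma_f')^(1/b)
2*Nf = (220 / 952)^(1/-0.08)
2*Nf = 8.96764e+07
Nf = 4.484e+07 cycles


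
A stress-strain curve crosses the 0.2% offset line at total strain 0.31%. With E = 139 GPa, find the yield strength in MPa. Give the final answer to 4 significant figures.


Offset strain = 0.002
Elastic strain at yield = total_strain - offset = 3.1e-03 - 0.002 = 1.1e-03
sigma_y = E * elastic_strain = 139000 * 1.1e-03
sigma_y = 152.9 MPa


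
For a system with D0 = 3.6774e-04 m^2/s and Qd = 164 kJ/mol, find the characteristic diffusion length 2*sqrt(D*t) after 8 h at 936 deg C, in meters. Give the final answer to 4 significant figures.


Step 1: D = D0 * exp(-Qd/(R*T))
T = 1209.15 K
D = 3.6774e-04 * exp(-164e3 / (8.314 * 1209.15)) = 3.02393e-11 m^2/s
Step 2: L = 2*sqrt(D*t)
t = 8 h = 28800 s
L = 2*sqrt(3.02393e-11 * 28800) = 1.866e-03 m


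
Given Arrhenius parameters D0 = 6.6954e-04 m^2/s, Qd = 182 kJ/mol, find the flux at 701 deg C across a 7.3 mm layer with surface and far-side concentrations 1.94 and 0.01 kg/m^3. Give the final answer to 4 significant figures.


Step 1: D = D0 * exp(-Qd/(R*T))
T = 701 + 273.15 = 974.15 K
D = 6.6954e-04 * exp(-182e3 / (8.314 * 974.15)) = 1.16533e-13 m^2/s
Step 2: J = D * (C1 - C2) / dx
J = 1.16533e-13 * (1.94 - 0.01) / 7.3e-03
J = 3.081e-11 kg/(m^2*s)


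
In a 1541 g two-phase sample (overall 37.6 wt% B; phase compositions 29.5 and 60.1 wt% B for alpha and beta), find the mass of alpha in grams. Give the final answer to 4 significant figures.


f_alpha = (C_beta - C0) / (C_beta - C_alpha)
f_alpha = (60.1 - 37.6) / (60.1 - 29.5) = 0.735294
m_alpha = f_alpha * m_total = 0.735294 * 1541 = 1133 g


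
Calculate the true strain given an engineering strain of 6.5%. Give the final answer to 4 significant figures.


epsilon_true = ln(1 + epsilon_eng)
epsilon_true = ln(1 + 0.065)
epsilon_true = 0.06297


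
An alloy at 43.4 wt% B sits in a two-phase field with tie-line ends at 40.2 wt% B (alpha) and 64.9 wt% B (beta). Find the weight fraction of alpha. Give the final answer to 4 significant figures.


f_alpha = (C_beta - C0) / (C_beta - C_alpha)
f_alpha = (64.9 - 43.4) / (64.9 - 40.2)
f_alpha = 0.8704


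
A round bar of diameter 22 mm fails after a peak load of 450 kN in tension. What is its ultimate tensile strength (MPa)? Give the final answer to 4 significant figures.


A0 = pi*(d/2)^2 = pi*(22/2)^2 = 380.133 mm^2
UTS = F_max / A0 = 450*1000 / 380.133
UTS = 1184 MPa


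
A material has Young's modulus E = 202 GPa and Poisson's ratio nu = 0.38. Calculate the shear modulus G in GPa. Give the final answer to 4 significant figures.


G = E / (2*(1+nu))
G = 202 / (2*(1+0.38))
G = 73.19 GPa


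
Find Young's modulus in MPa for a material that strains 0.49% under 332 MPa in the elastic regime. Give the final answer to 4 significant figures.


E = sigma / epsilon
epsilon = 0.49% = 4.9e-03
E = 332 / 4.9e-03
E = 67760 MPa


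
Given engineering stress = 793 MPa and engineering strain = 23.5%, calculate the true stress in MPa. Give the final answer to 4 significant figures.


sigma_true = sigma_eng * (1 + epsilon_eng)
sigma_true = 793 * (1 + 0.235)
sigma_true = 979.4 MPa


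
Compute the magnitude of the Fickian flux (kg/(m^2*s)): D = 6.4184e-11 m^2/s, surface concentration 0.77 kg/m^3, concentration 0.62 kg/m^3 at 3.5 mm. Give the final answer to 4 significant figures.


J = -D * (dC/dx) = D * (C1 - C2) / dx
J = 6.4184e-11 * (0.77 - 0.62) / 3.5e-03
J = 2.751e-09 kg/(m^2*s)


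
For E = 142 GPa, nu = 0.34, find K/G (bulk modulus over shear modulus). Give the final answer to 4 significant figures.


G = E / (2*(1+nu))
G = 142 / (2*(1+0.34)) = 52.9851 GPa
K = E / (3*(1-2*nu))
K = 142 / (3*(1-2*0.34)) = 147.917 GPa
K/G = 147.917 / 52.9851 = 2.792


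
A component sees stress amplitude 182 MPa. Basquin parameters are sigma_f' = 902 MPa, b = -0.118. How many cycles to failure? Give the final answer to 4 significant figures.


sigma_a = sigma_f' * (2*Nf)^b
2*Nf = (sigma_a / sigma_f')^(1/b)
2*Nf = (182 / 902)^(1/-0.118)
2*Nf = 777993
Nf = 389000 cycles


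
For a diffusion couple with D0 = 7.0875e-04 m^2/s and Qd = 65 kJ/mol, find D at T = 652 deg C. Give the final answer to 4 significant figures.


D = D0 * exp(-Qd / (R*T))
T = 925.15 K
D = 7.0875e-04 * exp(-65e3 / (8.314 * 925.15))
D = 1.515e-07 m^2/s


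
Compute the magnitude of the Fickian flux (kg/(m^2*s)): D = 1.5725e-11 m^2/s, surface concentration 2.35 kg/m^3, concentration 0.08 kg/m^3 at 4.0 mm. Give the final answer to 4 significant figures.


J = -D * (dC/dx) = D * (C1 - C2) / dx
J = 1.5725e-11 * (2.35 - 0.08) / 4e-03
J = 8.924e-09 kg/(m^2*s)


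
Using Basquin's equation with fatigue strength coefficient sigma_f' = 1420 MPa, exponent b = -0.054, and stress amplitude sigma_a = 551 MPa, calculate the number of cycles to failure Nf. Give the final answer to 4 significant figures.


sigma_a = sigma_f' * (2*Nf)^b
2*Nf = (sigma_a / sigma_f')^(1/b)
2*Nf = (551 / 1420)^(1/-0.054)
2*Nf = 4.10812e+07
Nf = 2.054e+07 cycles


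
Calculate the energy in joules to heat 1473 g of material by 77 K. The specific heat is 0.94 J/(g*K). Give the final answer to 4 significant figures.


Q = m * cp * dT
Q = 1473 * 0.94 * 77
Q = 106600 J


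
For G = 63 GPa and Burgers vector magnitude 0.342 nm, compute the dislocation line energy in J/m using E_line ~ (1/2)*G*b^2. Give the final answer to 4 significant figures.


E = G*b^2/2
b = 0.342 nm = 3.42e-10 m
G = 63 GPa = 6.3e+10 Pa
E = 0.5 * 6.3e+10 * (3.42e-10)^2
E = 3.684e-09 J/m


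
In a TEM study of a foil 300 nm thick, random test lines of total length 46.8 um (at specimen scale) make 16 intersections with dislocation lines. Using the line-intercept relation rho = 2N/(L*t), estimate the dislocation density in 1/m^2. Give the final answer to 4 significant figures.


rho = 2N / (L * t)
L = 46.8 um = 4.68e-05 m, t = 300 nm = 3e-07 m
rho = 2 * 16 / (4.68e-05 * 3e-07)
rho = 2.279e+12 1/m^2


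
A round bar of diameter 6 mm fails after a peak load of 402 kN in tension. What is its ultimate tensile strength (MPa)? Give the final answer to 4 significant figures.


A0 = pi*(d/2)^2 = pi*(6/2)^2 = 28.2743 mm^2
UTS = F_max / A0 = 402*1000 / 28.2743
UTS = 14220 MPa


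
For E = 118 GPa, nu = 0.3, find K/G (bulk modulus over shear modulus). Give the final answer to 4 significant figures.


G = E / (2*(1+nu))
G = 118 / (2*(1+0.3)) = 45.3846 GPa
K = E / (3*(1-2*nu))
K = 118 / (3*(1-2*0.3)) = 98.3333 GPa
K/G = 98.3333 / 45.3846 = 2.167


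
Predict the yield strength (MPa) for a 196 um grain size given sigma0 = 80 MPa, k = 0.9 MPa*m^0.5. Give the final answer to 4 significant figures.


sigma_y = sigma0 + k / sqrt(d)
d = 196 um = 1.96e-04 m
sigma_y = 80 + 0.9 / sqrt(1.96e-04)
sigma_y = 144.3 MPa


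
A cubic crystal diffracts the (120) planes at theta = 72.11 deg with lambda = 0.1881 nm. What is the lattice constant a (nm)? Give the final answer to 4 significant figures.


d = lambda / (2*sin(theta))
d = 0.1881 / (2*sin(72.11 deg))
d = 0.0988286 nm
a = d * sqrt(h^2+k^2+l^2) = 0.0988286 * sqrt(5)
a = 0.221 nm


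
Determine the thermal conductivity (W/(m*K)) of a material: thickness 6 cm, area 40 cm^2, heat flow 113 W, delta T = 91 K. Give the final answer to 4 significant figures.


k = Q*L / (A*dT)
L = 0.06 m, A = 4e-03 m^2
k = 113 * 0.06 / (4e-03 * 91)
k = 18.63 W/(m*K)


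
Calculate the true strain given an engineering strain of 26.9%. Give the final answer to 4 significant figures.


epsilon_true = ln(1 + epsilon_eng)
epsilon_true = ln(1 + 0.269)
epsilon_true = 0.2382


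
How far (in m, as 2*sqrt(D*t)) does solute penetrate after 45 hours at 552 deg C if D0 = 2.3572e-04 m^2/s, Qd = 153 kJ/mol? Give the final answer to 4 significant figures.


Step 1: D = D0 * exp(-Qd/(R*T))
T = 825.15 K
D = 2.3572e-04 * exp(-153e3 / (8.314 * 825.15)) = 4.86022e-14 m^2/s
Step 2: L = 2*sqrt(D*t)
t = 45 h = 162000 s
L = 2*sqrt(4.86022e-14 * 162000) = 1.775e-04 m


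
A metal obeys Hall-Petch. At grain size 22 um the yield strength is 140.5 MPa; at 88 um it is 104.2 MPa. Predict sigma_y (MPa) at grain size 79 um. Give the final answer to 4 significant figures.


sigma_y = sigma0 + k / sqrt(d)
1/sqrt(d1) = 1/sqrt(2.2e-05) = 213.201;  1/sqrt(d2) = 106.6
k = (sigma1 - sigma2) / (1/sqrt(d1) - 1/sqrt(d2)) = (140.5 - 104.2) / (213.201 - 106.6) = 0.340524 MPa*m^0.5
sigma0 = sigma1 - k/sqrt(d1) = 140.5 - 0.340524*213.201 = 67.9 MPa
sigma_y(d3) = 67.9 + 0.340524 / sqrt(7.9e-05) = 106.2 MPa


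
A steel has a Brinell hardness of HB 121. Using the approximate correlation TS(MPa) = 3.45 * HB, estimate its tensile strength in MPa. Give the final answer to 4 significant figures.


TS (MPa) = 3.45 * HB
TS = 3.45 * 121
TS = 417.5 MPa


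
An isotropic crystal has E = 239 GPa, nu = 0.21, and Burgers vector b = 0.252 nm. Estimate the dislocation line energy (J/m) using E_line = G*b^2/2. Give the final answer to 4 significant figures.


Step 1: G = E / (2*(1+nu))
G = 239 / (2*(1+0.21)) = 98.7603 GPa = 9.87603e+10 Pa
Step 2: E_line = G*b^2/2
b = 0.252 nm = 2.52e-10 m
E_line = 0.5 * 9.87603e+10 * (2.52e-10)^2 = 3.136e-09 J/m


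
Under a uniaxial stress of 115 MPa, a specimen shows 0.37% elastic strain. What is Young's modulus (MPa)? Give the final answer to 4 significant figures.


E = sigma / epsilon
epsilon = 0.37% = 3.7e-03
E = 115 / 3.7e-03
E = 31080 MPa


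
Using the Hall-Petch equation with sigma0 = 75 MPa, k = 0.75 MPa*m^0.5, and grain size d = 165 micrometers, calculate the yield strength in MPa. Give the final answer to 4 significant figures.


sigma_y = sigma0 + k / sqrt(d)
d = 165 um = 1.65e-04 m
sigma_y = 75 + 0.75 / sqrt(1.65e-04)
sigma_y = 133.4 MPa


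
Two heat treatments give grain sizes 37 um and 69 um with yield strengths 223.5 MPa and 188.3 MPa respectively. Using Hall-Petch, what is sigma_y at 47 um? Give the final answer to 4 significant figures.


sigma_y = sigma0 + k / sqrt(d)
1/sqrt(d1) = 1/sqrt(3.7e-05) = 164.399;  1/sqrt(d2) = 120.386
k = (sigma1 - sigma2) / (1/sqrt(d1) - 1/sqrt(d2)) = (223.5 - 188.3) / (164.399 - 120.386) = 0.799761 MPa*m^0.5
sigma0 = sigma1 - k/sqrt(d1) = 223.5 - 0.799761*164.399 = 92.0201 MPa
sigma_y(d3) = 92.0201 + 0.799761 / sqrt(4.7e-05) = 208.7 MPa


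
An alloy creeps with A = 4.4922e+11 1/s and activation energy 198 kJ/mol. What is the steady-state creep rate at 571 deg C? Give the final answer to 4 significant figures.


rate = A * exp(-Q / (R*T))
T = 571 + 273.15 = 844.15 K
rate = 4.4922e+11 * exp(-198e3 / (8.314 * 844.15))
rate = 0.2512 1/s


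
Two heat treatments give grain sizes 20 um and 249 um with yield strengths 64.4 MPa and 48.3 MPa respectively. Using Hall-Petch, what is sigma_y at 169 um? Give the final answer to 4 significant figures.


sigma_y = sigma0 + k / sqrt(d)
1/sqrt(d1) = 1/sqrt(2e-05) = 223.607;  1/sqrt(d2) = 63.3724
k = (sigma1 - sigma2) / (1/sqrt(d1) - 1/sqrt(d2)) = (64.4 - 48.3) / (223.607 - 63.3724) = 0.100478 MPa*m^0.5
sigma0 = sigma1 - k/sqrt(d1) = 64.4 - 0.100478*223.607 = 41.9325 MPa
sigma_y(d3) = 41.9325 + 0.100478 / sqrt(1.69e-04) = 49.66 MPa


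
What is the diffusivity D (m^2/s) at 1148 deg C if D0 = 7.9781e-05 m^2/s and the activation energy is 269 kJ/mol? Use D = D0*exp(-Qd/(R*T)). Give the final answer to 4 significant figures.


D = D0 * exp(-Qd / (R*T))
T = 1421.15 K
D = 7.9781e-05 * exp(-269e3 / (8.314 * 1421.15))
D = 1.034e-14 m^2/s


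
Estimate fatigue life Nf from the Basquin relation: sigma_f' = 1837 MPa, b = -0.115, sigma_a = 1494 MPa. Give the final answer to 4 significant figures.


sigma_a = sigma_f' * (2*Nf)^b
2*Nf = (sigma_a / sigma_f')^(1/b)
2*Nf = (1494 / 1837)^(1/-0.115)
2*Nf = 6.03266
Nf = 3.016 cycles


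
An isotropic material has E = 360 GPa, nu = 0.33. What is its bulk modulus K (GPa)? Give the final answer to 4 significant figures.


K = E / (3*(1-2*nu))
K = 360 / (3*(1-2*0.33))
K = 352.9 GPa


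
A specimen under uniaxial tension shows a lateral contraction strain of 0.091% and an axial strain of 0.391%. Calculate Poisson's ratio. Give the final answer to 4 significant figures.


nu = -epsilon_lat / epsilon_axial
Lateral strain is contraction (negative), so using magnitudes:
nu = 0.091 / 0.391
nu = 0.2327


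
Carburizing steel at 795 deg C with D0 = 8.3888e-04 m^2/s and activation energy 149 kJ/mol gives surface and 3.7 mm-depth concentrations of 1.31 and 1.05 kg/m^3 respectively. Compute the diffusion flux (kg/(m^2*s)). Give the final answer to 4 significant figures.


Step 1: D = D0 * exp(-Qd/(R*T))
T = 795 + 273.15 = 1068.15 K
D = 8.3888e-04 * exp(-149e3 / (8.314 * 1068.15)) = 4.33554e-11 m^2/s
Step 2: J = D * (C1 - C2) / dx
J = 4.33554e-11 * (1.31 - 1.05) / 3.7e-03
J = 3.047e-09 kg/(m^2*s)


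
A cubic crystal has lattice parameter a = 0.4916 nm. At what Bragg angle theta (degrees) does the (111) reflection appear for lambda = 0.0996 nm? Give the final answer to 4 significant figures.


d = a / sqrt(h^2+k^2+l^2)
d = 0.4916 / sqrt(3) = 0.283825 nm
lambda = 2*d*sin(theta)  =>  sin(theta) = lambda / (2*d)
sin(theta) = 0.0996 / (2 * 0.283825) = 0.17546
theta = 10.11 deg


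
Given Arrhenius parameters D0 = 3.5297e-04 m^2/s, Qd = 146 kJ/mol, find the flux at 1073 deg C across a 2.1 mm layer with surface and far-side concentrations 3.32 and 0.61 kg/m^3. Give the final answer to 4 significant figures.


Step 1: D = D0 * exp(-Qd/(R*T))
T = 1073 + 273.15 = 1346.15 K
D = 3.5297e-04 * exp(-146e3 / (8.314 * 1346.15)) = 7.62601e-10 m^2/s
Step 2: J = D * (C1 - C2) / dx
J = 7.62601e-10 * (3.32 - 0.61) / 2.1e-03
J = 9.841e-07 kg/(m^2*s)


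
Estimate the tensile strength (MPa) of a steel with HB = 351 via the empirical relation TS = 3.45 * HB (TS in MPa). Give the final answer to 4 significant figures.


TS (MPa) = 3.45 * HB
TS = 3.45 * 351
TS = 1211 MPa


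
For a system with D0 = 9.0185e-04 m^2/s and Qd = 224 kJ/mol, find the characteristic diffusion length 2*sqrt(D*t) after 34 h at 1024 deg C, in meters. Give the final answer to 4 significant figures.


Step 1: D = D0 * exp(-Qd/(R*T))
T = 1297.15 K
D = 9.0185e-04 * exp(-224e3 / (8.314 * 1297.15)) = 8.60207e-13 m^2/s
Step 2: L = 2*sqrt(D*t)
t = 34 h = 122400 s
L = 2*sqrt(8.60207e-13 * 122400) = 6.49e-04 m


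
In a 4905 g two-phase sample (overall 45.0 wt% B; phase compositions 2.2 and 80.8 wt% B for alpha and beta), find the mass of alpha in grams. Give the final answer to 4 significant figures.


f_alpha = (C_beta - C0) / (C_beta - C_alpha)
f_alpha = (80.8 - 45.0) / (80.8 - 2.2) = 0.455471
m_alpha = f_alpha * m_total = 0.455471 * 4905 = 2234 g


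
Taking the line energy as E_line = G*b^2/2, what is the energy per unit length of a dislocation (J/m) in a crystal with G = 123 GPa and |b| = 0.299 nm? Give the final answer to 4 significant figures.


E = G*b^2/2
b = 0.299 nm = 2.99e-10 m
G = 123 GPa = 1.23e+11 Pa
E = 0.5 * 1.23e+11 * (2.99e-10)^2
E = 5.498e-09 J/m


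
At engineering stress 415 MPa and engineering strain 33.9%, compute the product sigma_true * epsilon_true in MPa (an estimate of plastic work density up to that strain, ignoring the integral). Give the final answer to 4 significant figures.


sigma_true = sigma_eng * (1 + epsilon_eng)
sigma_true = 415 * (1 + 0.339) = 555.685 MPa
epsilon_true = ln(1 + epsilon_eng)
epsilon_true = ln(1 + 0.339) = 0.291923
sigma_true * epsilon_true = 555.685 * 0.291923 = 162.2 MPa


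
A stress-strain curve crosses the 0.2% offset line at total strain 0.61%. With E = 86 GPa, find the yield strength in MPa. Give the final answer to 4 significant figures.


Offset strain = 0.002
Elastic strain at yield = total_strain - offset = 6.1e-03 - 0.002 = 4.1e-03
sigma_y = E * elastic_strain = 86000 * 4.1e-03
sigma_y = 352.6 MPa


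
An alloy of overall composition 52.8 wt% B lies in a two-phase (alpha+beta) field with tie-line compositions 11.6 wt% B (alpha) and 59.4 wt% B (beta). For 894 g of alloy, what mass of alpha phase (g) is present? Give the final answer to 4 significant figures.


f_alpha = (C_beta - C0) / (C_beta - C_alpha)
f_alpha = (59.4 - 52.8) / (59.4 - 11.6) = 0.138075
m_alpha = f_alpha * m_total = 0.138075 * 894 = 123.4 g


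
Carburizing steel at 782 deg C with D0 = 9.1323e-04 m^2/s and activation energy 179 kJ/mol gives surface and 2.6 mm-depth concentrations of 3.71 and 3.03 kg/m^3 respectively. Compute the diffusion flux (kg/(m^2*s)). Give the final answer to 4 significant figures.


Step 1: D = D0 * exp(-Qd/(R*T))
T = 782 + 273.15 = 1055.15 K
D = 9.1323e-04 * exp(-179e3 / (8.314 * 1055.15)) = 1.25592e-12 m^2/s
Step 2: J = D * (C1 - C2) / dx
J = 1.25592e-12 * (3.71 - 3.03) / 2.6e-03
J = 3.285e-10 kg/(m^2*s)


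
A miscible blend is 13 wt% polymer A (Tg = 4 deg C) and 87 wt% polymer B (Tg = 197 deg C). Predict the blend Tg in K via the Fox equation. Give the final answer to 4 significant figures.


1/Tg = w1/Tg1 + w2/Tg2 (in Kelvin)
Tg1 = 277.15 K, Tg2 = 470.15 K
1/Tg = 0.13/277.15 + 0.87/470.15
Tg = 431.1 K


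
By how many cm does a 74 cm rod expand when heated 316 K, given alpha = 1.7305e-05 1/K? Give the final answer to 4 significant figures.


dL = L0 * alpha * dT
dL = 74 * 1.7305e-05 * 316
dL = 0.4047 cm


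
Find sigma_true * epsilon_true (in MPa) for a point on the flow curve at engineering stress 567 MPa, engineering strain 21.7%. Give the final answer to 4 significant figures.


sigma_true = sigma_eng * (1 + epsilon_eng)
sigma_true = 567 * (1 + 0.217) = 690.039 MPa
epsilon_true = ln(1 + epsilon_eng)
epsilon_true = ln(1 + 0.217) = 0.196389
sigma_true * epsilon_true = 690.039 * 0.196389 = 135.5 MPa


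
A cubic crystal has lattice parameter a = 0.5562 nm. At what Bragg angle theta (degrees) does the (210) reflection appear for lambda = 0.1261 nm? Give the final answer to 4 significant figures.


d = a / sqrt(h^2+k^2+l^2)
d = 0.5562 / sqrt(5) = 0.24874 nm
lambda = 2*d*sin(theta)  =>  sin(theta) = lambda / (2*d)
sin(theta) = 0.1261 / (2 * 0.24874) = 0.253477
theta = 14.68 deg


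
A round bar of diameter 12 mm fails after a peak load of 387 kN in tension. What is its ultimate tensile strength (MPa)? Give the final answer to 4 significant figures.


A0 = pi*(d/2)^2 = pi*(12/2)^2 = 113.097 mm^2
UTS = F_max / A0 = 387*1000 / 113.097
UTS = 3422 MPa


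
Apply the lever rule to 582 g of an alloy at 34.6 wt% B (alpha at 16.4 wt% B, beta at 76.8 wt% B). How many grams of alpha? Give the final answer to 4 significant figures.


f_alpha = (C_beta - C0) / (C_beta - C_alpha)
f_alpha = (76.8 - 34.6) / (76.8 - 16.4) = 0.698675
m_alpha = f_alpha * m_total = 0.698675 * 582 = 406.6 g


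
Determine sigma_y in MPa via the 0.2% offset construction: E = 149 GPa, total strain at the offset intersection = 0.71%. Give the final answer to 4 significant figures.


Offset strain = 0.002
Elastic strain at yield = total_strain - offset = 7.1e-03 - 0.002 = 5.1e-03
sigma_y = E * elastic_strain = 149000 * 5.1e-03
sigma_y = 759.9 MPa


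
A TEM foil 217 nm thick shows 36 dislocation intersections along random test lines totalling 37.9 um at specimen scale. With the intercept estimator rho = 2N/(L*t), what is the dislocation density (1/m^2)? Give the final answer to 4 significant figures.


rho = 2N / (L * t)
L = 37.9 um = 3.79e-05 m, t = 217 nm = 2.17e-07 m
rho = 2 * 36 / (3.79e-05 * 2.17e-07)
rho = 8.755e+12 1/m^2


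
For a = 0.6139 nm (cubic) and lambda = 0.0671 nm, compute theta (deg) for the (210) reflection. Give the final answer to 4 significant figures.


d = a / sqrt(h^2+k^2+l^2)
d = 0.6139 / sqrt(5) = 0.274544 nm
lambda = 2*d*sin(theta)  =>  sin(theta) = lambda / (2*d)
sin(theta) = 0.0671 / (2 * 0.274544) = 0.122202
theta = 7.019 deg


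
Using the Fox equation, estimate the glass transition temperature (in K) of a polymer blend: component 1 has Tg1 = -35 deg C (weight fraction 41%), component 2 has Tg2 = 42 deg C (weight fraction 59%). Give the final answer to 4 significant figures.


1/Tg = w1/Tg1 + w2/Tg2 (in Kelvin)
Tg1 = 238.15 K, Tg2 = 315.15 K
1/Tg = 0.41/238.15 + 0.59/315.15
Tg = 278.3 K


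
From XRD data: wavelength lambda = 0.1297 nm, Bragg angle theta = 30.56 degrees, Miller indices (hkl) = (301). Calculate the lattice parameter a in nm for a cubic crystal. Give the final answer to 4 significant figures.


d = lambda / (2*sin(theta))
d = 0.1297 / (2*sin(30.56 deg))
d = 0.127547 nm
a = d * sqrt(h^2+k^2+l^2) = 0.127547 * sqrt(10)
a = 0.4033 nm


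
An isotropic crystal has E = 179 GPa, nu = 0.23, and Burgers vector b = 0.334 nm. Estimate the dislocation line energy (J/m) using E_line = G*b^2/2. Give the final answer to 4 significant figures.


Step 1: G = E / (2*(1+nu))
G = 179 / (2*(1+0.23)) = 72.7642 GPa = 7.27642e+10 Pa
Step 2: E_line = G*b^2/2
b = 0.334 nm = 3.34e-10 m
E_line = 0.5 * 7.27642e+10 * (3.34e-10)^2 = 4.059e-09 J/m


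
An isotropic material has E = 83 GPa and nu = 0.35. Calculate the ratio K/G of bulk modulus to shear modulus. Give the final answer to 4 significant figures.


G = E / (2*(1+nu))
G = 83 / (2*(1+0.35)) = 30.7407 GPa
K = E / (3*(1-2*nu))
K = 83 / (3*(1-2*0.35)) = 92.2222 GPa
K/G = 92.2222 / 30.7407 = 3


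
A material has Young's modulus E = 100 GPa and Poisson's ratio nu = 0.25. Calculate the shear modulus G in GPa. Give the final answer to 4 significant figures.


G = E / (2*(1+nu))
G = 100 / (2*(1+0.25))
G = 40 GPa


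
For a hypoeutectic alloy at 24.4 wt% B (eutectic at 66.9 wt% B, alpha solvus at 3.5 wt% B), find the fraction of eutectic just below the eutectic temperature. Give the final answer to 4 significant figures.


f_primary = (C_e - C0) / (C_e - C_alpha_max)
f_primary = (66.9 - 24.4) / (66.9 - 3.5)
f_primary = 0.670347
f_eutectic = 1 - 0.670347 = 0.3297


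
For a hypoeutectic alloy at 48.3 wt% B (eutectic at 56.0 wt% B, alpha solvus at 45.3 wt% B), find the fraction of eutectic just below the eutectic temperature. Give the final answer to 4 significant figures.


f_primary = (C_e - C0) / (C_e - C_alpha_max)
f_primary = (56.0 - 48.3) / (56.0 - 45.3)
f_primary = 0.719626
f_eutectic = 1 - 0.719626 = 0.2804


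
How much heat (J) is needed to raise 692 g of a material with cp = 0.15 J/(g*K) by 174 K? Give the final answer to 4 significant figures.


Q = m * cp * dT
Q = 692 * 0.15 * 174
Q = 18060 J


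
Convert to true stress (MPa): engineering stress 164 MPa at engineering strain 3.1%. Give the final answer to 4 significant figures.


sigma_true = sigma_eng * (1 + epsilon_eng)
sigma_true = 164 * (1 + 0.031)
sigma_true = 169.1 MPa


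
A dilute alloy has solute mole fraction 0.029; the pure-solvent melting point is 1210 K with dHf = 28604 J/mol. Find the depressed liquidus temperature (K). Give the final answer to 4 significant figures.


dT = R*Tm^2*x / dHf
dT = 8.314 * 1210^2 * 0.029 / 28604
dT = 12.341 K
T_new = 1210 - 12.341 = 1198 K


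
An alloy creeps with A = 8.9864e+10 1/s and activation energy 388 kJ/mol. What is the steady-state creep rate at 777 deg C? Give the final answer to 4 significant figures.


rate = A * exp(-Q / (R*T))
T = 777 + 273.15 = 1050.15 K
rate = 8.9864e+10 * exp(-388e3 / (8.314 * 1050.15))
rate = 4.505e-09 1/s


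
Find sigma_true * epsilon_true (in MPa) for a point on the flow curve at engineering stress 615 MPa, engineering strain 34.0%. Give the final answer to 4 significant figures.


sigma_true = sigma_eng * (1 + epsilon_eng)
sigma_true = 615 * (1 + 0.34) = 824.1 MPa
epsilon_true = ln(1 + epsilon_eng)
epsilon_true = ln(1 + 0.34) = 0.29267
sigma_true * epsilon_true = 824.1 * 0.29267 = 241.2 MPa


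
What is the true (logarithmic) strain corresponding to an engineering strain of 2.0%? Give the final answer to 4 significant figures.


epsilon_true = ln(1 + epsilon_eng)
epsilon_true = ln(1 + 0.02)
epsilon_true = 0.0198


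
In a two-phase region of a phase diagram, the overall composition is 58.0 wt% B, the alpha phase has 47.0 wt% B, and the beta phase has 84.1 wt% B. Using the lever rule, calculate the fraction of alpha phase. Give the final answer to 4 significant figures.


f_alpha = (C_beta - C0) / (C_beta - C_alpha)
f_alpha = (84.1 - 58.0) / (84.1 - 47.0)
f_alpha = 0.7035


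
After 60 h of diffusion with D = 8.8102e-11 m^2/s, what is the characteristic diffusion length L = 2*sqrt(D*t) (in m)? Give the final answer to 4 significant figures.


t = 60 hr = 216000 s
Diffusion length = 2*sqrt(D*t)
= 2*sqrt(8.8102e-11 * 216000)
= 8.725e-03 m


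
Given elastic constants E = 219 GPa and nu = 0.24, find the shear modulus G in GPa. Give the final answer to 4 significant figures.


G = E / (2*(1+nu))
G = 219 / (2*(1+0.24))
G = 88.31 GPa


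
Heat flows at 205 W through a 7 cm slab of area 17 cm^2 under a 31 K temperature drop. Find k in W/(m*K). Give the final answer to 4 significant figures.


k = Q*L / (A*dT)
L = 0.07 m, A = 1.7e-03 m^2
k = 205 * 0.07 / (1.7e-03 * 31)
k = 272.3 W/(m*K)


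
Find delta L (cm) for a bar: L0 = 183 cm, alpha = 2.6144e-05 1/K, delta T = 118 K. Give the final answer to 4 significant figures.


dL = L0 * alpha * dT
dL = 183 * 2.6144e-05 * 118
dL = 0.5646 cm


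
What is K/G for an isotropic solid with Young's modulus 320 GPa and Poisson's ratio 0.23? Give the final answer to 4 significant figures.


G = E / (2*(1+nu))
G = 320 / (2*(1+0.23)) = 130.081 GPa
K = E / (3*(1-2*nu))
K = 320 / (3*(1-2*0.23)) = 197.531 GPa
K/G = 197.531 / 130.081 = 1.519


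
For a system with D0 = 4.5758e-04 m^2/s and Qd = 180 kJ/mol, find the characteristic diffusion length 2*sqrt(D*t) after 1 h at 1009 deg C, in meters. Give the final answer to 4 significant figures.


Step 1: D = D0 * exp(-Qd/(R*T))
T = 1282.15 K
D = 4.5758e-04 * exp(-180e3 / (8.314 * 1282.15)) = 2.12336e-11 m^2/s
Step 2: L = 2*sqrt(D*t)
t = 1 h = 3600 s
L = 2*sqrt(2.12336e-11 * 3600) = 5.53e-04 m


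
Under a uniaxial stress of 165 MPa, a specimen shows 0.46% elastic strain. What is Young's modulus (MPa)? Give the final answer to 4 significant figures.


E = sigma / epsilon
epsilon = 0.46% = 4.6e-03
E = 165 / 4.6e-03
E = 35870 MPa


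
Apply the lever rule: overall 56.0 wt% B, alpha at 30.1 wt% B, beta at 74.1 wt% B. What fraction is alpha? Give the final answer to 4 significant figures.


f_alpha = (C_beta - C0) / (C_beta - C_alpha)
f_alpha = (74.1 - 56.0) / (74.1 - 30.1)
f_alpha = 0.4114


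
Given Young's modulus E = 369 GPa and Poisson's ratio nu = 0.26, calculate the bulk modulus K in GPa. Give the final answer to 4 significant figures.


K = E / (3*(1-2*nu))
K = 369 / (3*(1-2*0.26))
K = 256.3 GPa


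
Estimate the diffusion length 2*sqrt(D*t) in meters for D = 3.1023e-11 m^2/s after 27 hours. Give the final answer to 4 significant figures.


t = 27 hr = 97200 s
Diffusion length = 2*sqrt(D*t)
= 2*sqrt(3.1023e-11 * 97200)
= 3.473e-03 m


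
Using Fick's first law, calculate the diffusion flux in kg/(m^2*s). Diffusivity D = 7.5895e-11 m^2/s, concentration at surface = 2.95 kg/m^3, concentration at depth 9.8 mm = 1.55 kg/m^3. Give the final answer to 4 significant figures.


J = -D * (dC/dx) = D * (C1 - C2) / dx
J = 7.5895e-11 * (2.95 - 1.55) / 9.8e-03
J = 1.084e-08 kg/(m^2*s)


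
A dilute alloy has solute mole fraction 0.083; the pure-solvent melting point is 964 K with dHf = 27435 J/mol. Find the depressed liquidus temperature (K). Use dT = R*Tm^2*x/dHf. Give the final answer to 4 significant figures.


dT = R*Tm^2*x / dHf
dT = 8.314 * 964^2 * 0.083 / 27435
dT = 23.3742 K
T_new = 964 - 23.3742 = 940.6 K


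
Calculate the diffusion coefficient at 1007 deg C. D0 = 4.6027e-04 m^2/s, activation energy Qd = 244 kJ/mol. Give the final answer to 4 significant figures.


D = D0 * exp(-Qd / (R*T))
T = 1280.15 K
D = 4.6027e-04 * exp(-244e3 / (8.314 * 1280.15))
D = 5.089e-14 m^2/s


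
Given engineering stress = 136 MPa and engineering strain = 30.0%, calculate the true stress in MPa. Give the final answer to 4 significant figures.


sigma_true = sigma_eng * (1 + epsilon_eng)
sigma_true = 136 * (1 + 0.3)
sigma_true = 176.8 MPa


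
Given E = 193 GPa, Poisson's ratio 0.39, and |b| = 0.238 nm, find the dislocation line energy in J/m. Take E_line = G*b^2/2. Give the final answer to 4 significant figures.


Step 1: G = E / (2*(1+nu))
G = 193 / (2*(1+0.39)) = 69.4245 GPa = 6.94245e+10 Pa
Step 2: E_line = G*b^2/2
b = 0.238 nm = 2.38e-10 m
E_line = 0.5 * 6.94245e+10 * (2.38e-10)^2 = 1.966e-09 J/m


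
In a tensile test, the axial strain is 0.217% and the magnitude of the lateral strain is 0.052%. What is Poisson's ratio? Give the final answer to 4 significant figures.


nu = -epsilon_lat / epsilon_axial
Lateral strain is contraction (negative), so using magnitudes:
nu = 0.052 / 0.217
nu = 0.2396


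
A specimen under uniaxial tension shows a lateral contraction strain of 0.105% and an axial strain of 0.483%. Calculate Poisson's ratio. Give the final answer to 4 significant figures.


nu = -epsilon_lat / epsilon_axial
Lateral strain is contraction (negative), so using magnitudes:
nu = 0.105 / 0.483
nu = 0.2174


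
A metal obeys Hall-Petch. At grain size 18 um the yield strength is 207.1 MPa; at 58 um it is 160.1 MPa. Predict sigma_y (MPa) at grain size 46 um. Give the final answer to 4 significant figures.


sigma_y = sigma0 + k / sqrt(d)
1/sqrt(d1) = 1/sqrt(1.8e-05) = 235.702;  1/sqrt(d2) = 131.306
k = (sigma1 - sigma2) / (1/sqrt(d1) - 1/sqrt(d2)) = (207.1 - 160.1) / (235.702 - 131.306) = 0.45021 MPa*m^0.5
sigma0 = sigma1 - k/sqrt(d1) = 207.1 - 0.45021*235.702 = 100.985 MPa
sigma_y(d3) = 100.985 + 0.45021 / sqrt(4.6e-05) = 167.4 MPa


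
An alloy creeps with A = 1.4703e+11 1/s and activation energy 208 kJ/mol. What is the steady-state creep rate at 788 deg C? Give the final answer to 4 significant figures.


rate = A * exp(-Q / (R*T))
T = 788 + 273.15 = 1061.15 K
rate = 1.4703e+11 * exp(-208e3 / (8.314 * 1061.15))
rate = 8.479 1/s


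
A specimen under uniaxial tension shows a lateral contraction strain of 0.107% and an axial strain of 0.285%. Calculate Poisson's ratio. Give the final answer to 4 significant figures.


nu = -epsilon_lat / epsilon_axial
Lateral strain is contraction (negative), so using magnitudes:
nu = 0.107 / 0.285
nu = 0.3754


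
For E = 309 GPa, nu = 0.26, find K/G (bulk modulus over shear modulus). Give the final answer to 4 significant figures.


G = E / (2*(1+nu))
G = 309 / (2*(1+0.26)) = 122.619 GPa
K = E / (3*(1-2*nu))
K = 309 / (3*(1-2*0.26)) = 214.583 GPa
K/G = 214.583 / 122.619 = 1.75


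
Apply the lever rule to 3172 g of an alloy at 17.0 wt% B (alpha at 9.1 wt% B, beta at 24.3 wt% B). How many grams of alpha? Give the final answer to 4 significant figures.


f_alpha = (C_beta - C0) / (C_beta - C_alpha)
f_alpha = (24.3 - 17.0) / (24.3 - 9.1) = 0.480263
m_alpha = f_alpha * m_total = 0.480263 * 3172 = 1523 g


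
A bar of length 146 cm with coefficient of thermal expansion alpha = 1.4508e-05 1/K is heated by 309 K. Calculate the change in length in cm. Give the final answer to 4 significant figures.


dL = L0 * alpha * dT
dL = 146 * 1.4508e-05 * 309
dL = 0.6545 cm


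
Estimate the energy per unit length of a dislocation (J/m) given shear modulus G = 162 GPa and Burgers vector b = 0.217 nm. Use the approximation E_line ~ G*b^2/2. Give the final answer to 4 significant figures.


E = G*b^2/2
b = 0.217 nm = 2.17e-10 m
G = 162 GPa = 1.62e+11 Pa
E = 0.5 * 1.62e+11 * (2.17e-10)^2
E = 3.814e-09 J/m


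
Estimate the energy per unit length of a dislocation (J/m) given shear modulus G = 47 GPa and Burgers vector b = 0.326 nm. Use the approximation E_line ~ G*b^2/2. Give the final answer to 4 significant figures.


E = G*b^2/2
b = 0.326 nm = 3.26e-10 m
G = 47 GPa = 4.7e+10 Pa
E = 0.5 * 4.7e+10 * (3.26e-10)^2
E = 2.497e-09 J/m


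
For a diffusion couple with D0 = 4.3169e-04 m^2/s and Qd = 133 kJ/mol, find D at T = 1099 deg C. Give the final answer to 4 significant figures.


D = D0 * exp(-Qd / (R*T))
T = 1372.15 K
D = 4.3169e-04 * exp(-133e3 / (8.314 * 1372.15))
D = 3.732e-09 m^2/s


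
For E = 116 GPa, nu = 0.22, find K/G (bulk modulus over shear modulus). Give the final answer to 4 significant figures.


G = E / (2*(1+nu))
G = 116 / (2*(1+0.22)) = 47.541 GPa
K = E / (3*(1-2*nu))
K = 116 / (3*(1-2*0.22)) = 69.0476 GPa
K/G = 69.0476 / 47.541 = 1.452


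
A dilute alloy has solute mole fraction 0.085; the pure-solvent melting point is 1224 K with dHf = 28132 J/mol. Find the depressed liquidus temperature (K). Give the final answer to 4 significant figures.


dT = R*Tm^2*x / dHf
dT = 8.314 * 1224^2 * 0.085 / 28132
dT = 37.6349 K
T_new = 1224 - 37.6349 = 1186 K


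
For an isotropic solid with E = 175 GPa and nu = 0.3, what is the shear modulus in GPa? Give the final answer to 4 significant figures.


G = E / (2*(1+nu))
G = 175 / (2*(1+0.3))
G = 67.31 GPa


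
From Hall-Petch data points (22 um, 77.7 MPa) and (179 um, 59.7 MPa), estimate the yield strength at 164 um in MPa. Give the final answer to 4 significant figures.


sigma_y = sigma0 + k / sqrt(d)
1/sqrt(d1) = 1/sqrt(2.2e-05) = 213.201;  1/sqrt(d2) = 74.7435
k = (sigma1 - sigma2) / (1/sqrt(d1) - 1/sqrt(d2)) = (77.7 - 59.7) / (213.201 - 74.7435) = 0.130004 MPa*m^0.5
sigma0 = sigma1 - k/sqrt(d1) = 77.7 - 0.130004*213.201 = 49.983 MPa
sigma_y(d3) = 49.983 + 0.130004 / sqrt(1.64e-04) = 60.13 MPa


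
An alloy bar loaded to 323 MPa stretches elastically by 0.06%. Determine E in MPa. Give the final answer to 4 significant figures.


E = sigma / epsilon
epsilon = 0.06% = 6e-04
E = 323 / 6e-04
E = 538300 MPa


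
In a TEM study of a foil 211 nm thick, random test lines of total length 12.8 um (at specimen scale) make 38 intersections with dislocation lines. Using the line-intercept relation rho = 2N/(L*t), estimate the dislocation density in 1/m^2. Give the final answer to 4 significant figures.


rho = 2N / (L * t)
L = 12.8 um = 1.28e-05 m, t = 211 nm = 2.11e-07 m
rho = 2 * 38 / (1.28e-05 * 2.11e-07)
rho = 2.814e+13 1/m^2


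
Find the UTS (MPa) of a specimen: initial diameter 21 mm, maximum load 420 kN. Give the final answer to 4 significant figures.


A0 = pi*(d/2)^2 = pi*(21/2)^2 = 346.361 mm^2
UTS = F_max / A0 = 420*1000 / 346.361
UTS = 1213 MPa


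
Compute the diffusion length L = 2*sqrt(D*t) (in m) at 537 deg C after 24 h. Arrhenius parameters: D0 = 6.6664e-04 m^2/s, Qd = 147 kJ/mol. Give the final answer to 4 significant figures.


Step 1: D = D0 * exp(-Qd/(R*T))
T = 810.15 K
D = 6.6664e-04 * exp(-147e3 / (8.314 * 810.15)) = 2.21658e-13 m^2/s
Step 2: L = 2*sqrt(D*t)
t = 24 h = 86400 s
L = 2*sqrt(2.21658e-13 * 86400) = 2.768e-04 m


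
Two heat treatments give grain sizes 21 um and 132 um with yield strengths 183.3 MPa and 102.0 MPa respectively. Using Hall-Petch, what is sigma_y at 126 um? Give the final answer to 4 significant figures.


sigma_y = sigma0 + k / sqrt(d)
1/sqrt(d1) = 1/sqrt(2.1e-05) = 218.218;  1/sqrt(d2) = 87.0388
k = (sigma1 - sigma2) / (1/sqrt(d1) - 1/sqrt(d2)) = (183.3 - 102.0) / (218.218 - 87.0388) = 0.619764 MPa*m^0.5
sigma0 = sigma1 - k/sqrt(d1) = 183.3 - 0.619764*218.218 = 48.0565 MPa
sigma_y(d3) = 48.0565 + 0.619764 / sqrt(1.26e-04) = 103.3 MPa


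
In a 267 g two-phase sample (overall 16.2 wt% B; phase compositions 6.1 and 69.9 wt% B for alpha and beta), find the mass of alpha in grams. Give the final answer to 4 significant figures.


f_alpha = (C_beta - C0) / (C_beta - C_alpha)
f_alpha = (69.9 - 16.2) / (69.9 - 6.1) = 0.841693
m_alpha = f_alpha * m_total = 0.841693 * 267 = 224.7 g


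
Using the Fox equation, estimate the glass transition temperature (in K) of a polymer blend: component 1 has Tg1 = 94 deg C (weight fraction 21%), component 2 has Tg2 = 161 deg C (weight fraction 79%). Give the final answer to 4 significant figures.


1/Tg = w1/Tg1 + w2/Tg2 (in Kelvin)
Tg1 = 367.15 K, Tg2 = 434.15 K
1/Tg = 0.21/367.15 + 0.79/434.15
Tg = 418.1 K


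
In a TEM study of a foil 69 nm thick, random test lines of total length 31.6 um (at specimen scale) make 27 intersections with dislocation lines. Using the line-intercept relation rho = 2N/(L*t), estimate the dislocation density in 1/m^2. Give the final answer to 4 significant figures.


rho = 2N / (L * t)
L = 31.6 um = 3.16e-05 m, t = 69 nm = 6.9e-08 m
rho = 2 * 27 / (3.16e-05 * 6.9e-08)
rho = 2.477e+13 1/m^2


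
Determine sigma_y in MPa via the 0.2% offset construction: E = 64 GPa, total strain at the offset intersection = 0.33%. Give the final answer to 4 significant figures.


Offset strain = 0.002
Elastic strain at yield = total_strain - offset = 3.3e-03 - 0.002 = 1.3e-03
sigma_y = E * elastic_strain = 64000 * 1.3e-03
sigma_y = 83.2 MPa
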